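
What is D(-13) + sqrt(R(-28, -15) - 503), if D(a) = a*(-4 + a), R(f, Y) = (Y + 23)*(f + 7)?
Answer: 221 + I*sqrt(671) ≈ 221.0 + 25.904*I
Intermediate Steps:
R(f, Y) = (7 + f)*(23 + Y) (R(f, Y) = (23 + Y)*(7 + f) = (7 + f)*(23 + Y))
D(-13) + sqrt(R(-28, -15) - 503) = -13*(-4 - 13) + sqrt((161 + 7*(-15) + 23*(-28) - 15*(-28)) - 503) = -13*(-17) + sqrt((161 - 105 - 644 + 420) - 503) = 221 + sqrt(-168 - 503) = 221 + sqrt(-671) = 221 + I*sqrt(671)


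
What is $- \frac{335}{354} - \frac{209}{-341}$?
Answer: $- \frac{3659}{10974} \approx -0.33342$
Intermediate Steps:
$- \frac{335}{354} - \frac{209}{-341} = \left(-335\right) \frac{1}{354} - - \frac{19}{31} = - \frac{335}{354} + \frac{19}{31} = - \frac{3659}{10974}$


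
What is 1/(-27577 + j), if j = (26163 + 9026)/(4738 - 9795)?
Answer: -5057/139492078 ≈ -3.6253e-5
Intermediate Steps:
j = -35189/5057 (j = 35189/(-5057) = 35189*(-1/5057) = -35189/5057 ≈ -6.9585)
1/(-27577 + j) = 1/(-27577 - 35189/5057) = 1/(-139492078/5057) = -5057/139492078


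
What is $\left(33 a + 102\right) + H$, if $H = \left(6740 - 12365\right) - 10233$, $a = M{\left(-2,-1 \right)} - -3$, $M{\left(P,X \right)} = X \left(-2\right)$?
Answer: $-15591$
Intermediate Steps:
$M{\left(P,X \right)} = - 2 X$
$a = 5$ ($a = \left(-2\right) \left(-1\right) - -3 = 2 + 3 = 5$)
$H = -15858$ ($H = -5625 - 10233 = -15858$)
$\left(33 a + 102\right) + H = \left(33 \cdot 5 + 102\right) - 15858 = \left(165 + 102\right) - 15858 = 267 - 15858 = -15591$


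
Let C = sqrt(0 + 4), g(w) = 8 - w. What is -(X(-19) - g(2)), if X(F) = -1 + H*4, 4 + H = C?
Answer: 15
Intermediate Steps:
C = 2 (C = sqrt(4) = 2)
H = -2 (H = -4 + 2 = -2)
X(F) = -9 (X(F) = -1 - 2*4 = -1 - 8 = -9)
-(X(-19) - g(2)) = -(-9 - (8 - 1*2)) = -(-9 - (8 - 2)) = -(-9 - 1*6) = -(-9 - 6) = -1*(-15) = 15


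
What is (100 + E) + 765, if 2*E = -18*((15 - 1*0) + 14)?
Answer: 604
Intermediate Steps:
E = -261 (E = (-18*((15 - 1*0) + 14))/2 = (-18*((15 + 0) + 14))/2 = (-18*(15 + 14))/2 = (-18*29)/2 = (1/2)*(-522) = -261)
(100 + E) + 765 = (100 - 261) + 765 = -161 + 765 = 604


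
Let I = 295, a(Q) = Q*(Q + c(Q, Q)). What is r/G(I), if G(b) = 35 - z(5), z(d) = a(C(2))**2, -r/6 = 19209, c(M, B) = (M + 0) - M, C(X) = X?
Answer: -6066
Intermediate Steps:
c(M, B) = 0 (c(M, B) = M - M = 0)
r = -115254 (r = -6*19209 = -115254)
a(Q) = Q**2 (a(Q) = Q*(Q + 0) = Q*Q = Q**2)
z(d) = 16 (z(d) = (2**2)**2 = 4**2 = 16)
G(b) = 19 (G(b) = 35 - 1*16 = 35 - 16 = 19)
r/G(I) = -115254/19 = -115254*1/19 = -6066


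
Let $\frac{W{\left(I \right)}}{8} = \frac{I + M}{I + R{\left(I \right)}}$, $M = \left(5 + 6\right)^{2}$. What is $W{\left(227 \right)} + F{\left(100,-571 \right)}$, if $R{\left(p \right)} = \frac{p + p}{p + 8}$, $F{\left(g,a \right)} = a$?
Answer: $- \frac{10021663}{17933} \approx -558.84$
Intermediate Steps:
$R{\left(p \right)} = \frac{2 p}{8 + p}$
$M = 121$ ($M = 11^{2} = 121$)
$W{\left(I \right)} = \frac{8 \left(121 + I\right)}{I + \frac{2 I}{8 + I}}$ ($W{\left(I \right)} = 8 \frac{I + 121}{I + \frac{2 I}{8 + I}} = 8 \frac{121 + I}{I + \frac{2 I}{8 + I}} = \frac{8 \left(121 + I\right)}{I + \frac{2 I}{8 + I}}$)
$W{\left(227 \right)} + F{\left(100,-571 \right)} = \frac{8 \left(8 + 227\right) \left(121 + 227\right)}{227 \left(10 + 227\right)} - 571 = 8 \cdot \frac{1}{227} \cdot \frac{1}{237} \cdot 235 \cdot 348 - 571 = \frac{218080}{17933} - 571 = - \frac{10021663}{17933}$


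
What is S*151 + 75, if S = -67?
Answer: -10042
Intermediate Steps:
S*151 + 75 = -67*151 + 75 = -10117 + 75 = -10042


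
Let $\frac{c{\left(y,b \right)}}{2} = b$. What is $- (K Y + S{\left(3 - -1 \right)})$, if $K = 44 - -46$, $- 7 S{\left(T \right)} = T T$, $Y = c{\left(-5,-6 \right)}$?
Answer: $\frac{7576}{7} \approx 1082.3$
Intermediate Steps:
$c{\left(y,b \right)} = 2 b$
$Y = -12$ ($Y = 2 \left(-6\right) = -12$)
$S{\left(T \right)} = - \frac{T^{2}}{7}$ ($S{\left(T \right)} = - \frac{T T}{7} = - \frac{T^{2}}{7}$)
$K = 90$ ($K = 44 + 46 = 90$)
$- (K Y + S{\left(3 - -1 \right)}) = - (90 \left(-12\right) - \frac{\left(3 - -1\right)^{2}}{7}) = - (-1080 - \frac{\left(3 + 1\right)^{2}}{7}) = - (-1080 - \frac{4^{2}}{7}) = - (-1080 - \frac{16}{7}) = \left(-1\right) \left(- \frac{7576}{7}\right) = \frac{7576}{7}$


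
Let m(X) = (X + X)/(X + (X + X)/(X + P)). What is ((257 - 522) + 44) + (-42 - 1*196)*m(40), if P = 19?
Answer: -41565/61 ≈ -681.39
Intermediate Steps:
m(X) = 2*X/(X + 2*X/(19 + X)) (m(X) = (X + X)/(X + (X + X)/(X + 19)) = (2*X)/(X + (2*X)/(19 + X)) = (2*X)/(X + 2*X/(19 + X)) = 2*X/(X + 2*X/(19 + X)))
((257 - 522) + 44) + (-42 - 1*196)*m(40) = ((257 - 522) + 44) + (-42 - 1*196)*(2*(19 + 40)/(21 + 40)) = (-265 + 44) + (-42 - 196)*(2*59/61) = -221 - 476*59/61 = -221 - 238*118/61 = -221 - 28084/61 = -41565/61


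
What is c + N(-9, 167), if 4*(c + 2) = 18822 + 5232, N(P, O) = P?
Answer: 12005/2 ≈ 6002.5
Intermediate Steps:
c = 12023/2 (c = -2 + (18822 + 5232)/4 = -2 + (¼)*24054 = -2 + 12027/2 = 12023/2 ≈ 6011.5)
c + N(-9, 167) = 12023/2 - 9 = 12005/2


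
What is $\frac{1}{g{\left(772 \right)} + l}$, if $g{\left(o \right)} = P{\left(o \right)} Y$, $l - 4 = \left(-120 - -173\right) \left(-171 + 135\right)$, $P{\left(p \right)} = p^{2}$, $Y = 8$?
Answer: $\frac{1}{4765968} \approx 2.0982 \cdot 10^{-7}$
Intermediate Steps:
$l = -1904$ ($l = 4 + \left(-120 - -173\right) \left(-171 + 135\right) = 4 + \left(-120 + 173\right) \left(-36\right) = 4 + 53 \left(-36\right) = 4 - 1908 = -1904$)
$g{\left(o \right)} = 8 o^{2}$ ($g{\left(o \right)} = o^{2} \cdot 8 = 8 o^{2}$)
$\frac{1}{g{\left(772 \right)} + l} = \frac{1}{8 \cdot 772^{2} - 1904} = \frac{1}{8 \cdot 595984 - 1904} = \frac{1}{4767872 - 1904} = \frac{1}{4765968}$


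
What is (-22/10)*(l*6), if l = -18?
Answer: 1188/5 ≈ 237.60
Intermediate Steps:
(-22/10)*(l*6) = (-22/10)*(-18*6) = -22*1/10*(-108) = -11/5*(-108) = 1188/5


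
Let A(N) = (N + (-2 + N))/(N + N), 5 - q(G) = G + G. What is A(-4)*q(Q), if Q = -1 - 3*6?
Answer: 215/4 ≈ 53.750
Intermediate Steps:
Q = -19 (Q = -1 - 18 = -19)
q(G) = 5 - 2*G (q(G) = 5 - (G + G) = 5 - 2*G)
A(N) = (-2 + 2*N)/(2*N) (A(N) = (-2 + 2*N)/((2*N)) = (-2 + 2*N)*(1/(2*N)) = (-2 + 2*N)/(2*N))
A(-4)*q(Q) = ((-1 - 4)/(-4))*(5 - 2*(-19)) = (-¼*(-5))*(5 + 38) = (5/4)*43 = 215/4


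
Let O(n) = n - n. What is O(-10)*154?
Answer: 0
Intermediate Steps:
O(n) = 0
O(-10)*154 = 0*154 = 0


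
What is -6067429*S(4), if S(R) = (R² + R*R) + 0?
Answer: -194157728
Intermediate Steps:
S(R) = 2*R² (S(R) = (R² + R²) + 0 = 2*R² + 0 = 2*R²)
-6067429*S(4) = -12134858*4² = -12134858*16 = -6067429*32 = -194157728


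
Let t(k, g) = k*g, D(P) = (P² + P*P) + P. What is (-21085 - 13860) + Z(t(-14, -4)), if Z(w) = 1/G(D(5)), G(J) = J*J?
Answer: -105708624/3025 ≈ -34945.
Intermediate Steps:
D(P) = P + 2*P² (D(P) = (P² + P²) + P = 2*P² + P = P + 2*P²)
G(J) = J²
t(k, g) = g*k
Z(w) = 1/3025 (Z(w) = 1/((5*(1 + 2*5))²) = 1/((5*(1 + 10))²) = 1/((5*11)²) = 1/(55²) = 1/3025)
(-21085 - 13860) + Z(t(-14, -4)) = (-21085 - 13860) + 1/3025 = -34945 + 1/3025 = -105708624/3025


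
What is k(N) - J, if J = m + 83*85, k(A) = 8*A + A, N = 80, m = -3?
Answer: -6332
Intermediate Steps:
k(A) = 9*A
J = 7052 (J = -3 + 83*85 = -3 + 7055 = 7052)
k(N) - J = 9*80 - 1*7052 = 720 - 7052 = -6332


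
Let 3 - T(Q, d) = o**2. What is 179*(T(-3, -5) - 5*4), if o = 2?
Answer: -3759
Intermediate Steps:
T(Q, d) = -1 (T(Q, d) = 3 - 1*2**2 = 3 - 1*4 = 3 - 4 = -1)
179*(T(-3, -5) - 5*4) = 179*(-1 - 5*4) = 179*(-1 - 20) = 179*(-21) = -3759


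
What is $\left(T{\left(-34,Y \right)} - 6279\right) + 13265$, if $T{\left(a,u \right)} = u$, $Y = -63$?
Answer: $6923$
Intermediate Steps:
$\left(T{\left(-34,Y \right)} - 6279\right) + 13265 = \left(-63 - 6279\right) + 13265 = -6342 + 13265 = 6923$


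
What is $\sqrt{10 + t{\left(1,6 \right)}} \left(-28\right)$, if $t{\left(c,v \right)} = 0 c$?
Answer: $- 28 \sqrt{10} \approx -88.544$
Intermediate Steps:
$t{\left(c,v \right)} = 0$
$\sqrt{10 + t{\left(1,6 \right)}} \left(-28\right) = \sqrt{10 + 0} \left(-28\right) = \sqrt{10} \left(-28\right) = - 28 \sqrt{10}$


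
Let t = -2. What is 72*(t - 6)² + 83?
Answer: 4691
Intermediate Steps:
72*(t - 6)² + 83 = 72*(-2 - 6)² + 83 = 72*(-8)² + 83 = 72*64 + 83 = 4608 + 83 = 4691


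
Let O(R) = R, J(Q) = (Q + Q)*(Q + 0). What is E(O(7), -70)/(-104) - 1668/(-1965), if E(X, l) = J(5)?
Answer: 12537/34060 ≈ 0.36809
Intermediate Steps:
J(Q) = 2*Q**2 (J(Q) = (2*Q)*Q = 2*Q**2)
E(X, l) = 50 (E(X, l) = 2*5**2 = 2*25 = 50)
E(O(7), -70)/(-104) - 1668/(-1965) = 50/(-104) - 1668/(-1965) = 50*(-1/104) - 1668*(-1/1965) = -25/52 + 556/655 = 12537/34060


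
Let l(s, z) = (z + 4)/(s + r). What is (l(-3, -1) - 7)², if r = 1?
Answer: 289/4 ≈ 72.250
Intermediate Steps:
l(s, z) = (4 + z)/(1 + s) (l(s, z) = (z + 4)/(s + 1) = (4 + z)/(1 + s))
(l(-3, -1) - 7)² = ((4 - 1)/(1 - 3) - 7)² = (3/(-2) - 7)² = (-½*3 - 7)² = (-3/2 - 7)² = (-17/2)² = 289/4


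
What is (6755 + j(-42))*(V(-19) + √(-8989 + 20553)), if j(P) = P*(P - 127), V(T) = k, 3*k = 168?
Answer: 775768 + 193942*√59 ≈ 2.2655e+6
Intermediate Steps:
k = 56 (k = (⅓)*168 = 56)
V(T) = 56
j(P) = P*(-127 + P)
(6755 + j(-42))*(V(-19) + √(-8989 + 20553)) = (6755 - 42*(-127 - 42))*(56 + √(-8989 + 20553)) = (6755 - 42*(-169))*(56 + √11564) = (6755 + 7098)*(56 + 14*√59) = 13853*(56 + 14*√59) = 775768 + 193942*√59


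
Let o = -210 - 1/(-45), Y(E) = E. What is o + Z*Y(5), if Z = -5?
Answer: -10574/45 ≈ -234.98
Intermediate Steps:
o = -9449/45 (o = -210 - 1*(-1/45) = -210 + 1/45 = -9449/45 ≈ -209.98)
o + Z*Y(5) = -9449/45 - 5*5 = -9449/45 - 25 = -10574/45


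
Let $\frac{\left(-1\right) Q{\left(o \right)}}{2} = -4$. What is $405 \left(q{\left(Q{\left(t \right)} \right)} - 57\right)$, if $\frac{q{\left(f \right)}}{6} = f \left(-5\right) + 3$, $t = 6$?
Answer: $-112995$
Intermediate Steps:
$Q{\left(o \right)} = 8$ ($Q{\left(o \right)} = \left(-2\right) \left(-4\right) = 8$)
$q{\left(f \right)} = 18 - 30 f$ ($q{\left(f \right)} = 6 \left(f \left(-5\right) + 3\right) = 6 \left(- 5 f + 3\right) = 6 \left(3 - 5 f\right) = 18 - 30 f$)
$405 \left(q{\left(Q{\left(t \right)} \right)} - 57\right) = 405 \left(\left(18 - 240\right) - 57\right) = 405 \left(-222 - 57\right) = 405 \left(-279\right) = -112995$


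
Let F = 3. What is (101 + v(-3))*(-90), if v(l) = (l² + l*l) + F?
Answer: -10980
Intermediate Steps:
v(l) = 3 + 2*l² (v(l) = (l² + l*l) + 3 = (l² + l²) + 3 = 2*l² + 3 = 3 + 2*l²)
(101 + v(-3))*(-90) = (101 + (3 + 2*(-3)²))*(-90) = (101 + (3 + 2*9))*(-90) = (101 + (3 + 18))*(-90) = (101 + 21)*(-90) = 122*(-90) = -10980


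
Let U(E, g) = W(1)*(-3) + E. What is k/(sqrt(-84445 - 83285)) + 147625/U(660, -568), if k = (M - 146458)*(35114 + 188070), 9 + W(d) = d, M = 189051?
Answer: 147625/684 - 4753038056*I*sqrt(167730)/83865 ≈ 215.83 - 2.3211e+7*I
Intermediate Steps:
W(d) = -9 + d
U(E, g) = 24 + E (U(E, g) = (-9 + 1)*(-3) + E = -8*(-3) + E = 24 + E)
k = 9506076112 (k = (189051 - 146458)*(35114 + 188070) = 42593*223184 = 9506076112)
k/(sqrt(-84445 - 83285)) + 147625/U(660, -568) = 9506076112/(sqrt(-84445 - 83285)) + 147625/(24 + 660) = 9506076112/(sqrt(-167730)) + 147625/684 = 9506076112/((I*sqrt(167730))) + 147625*(1/684) = 9506076112*(-I*sqrt(167730)/167730) + 147625/684 = -4753038056*I*sqrt(167730)/83865 + 147625/684 = 147625/684 - 4753038056*I*sqrt(167730)/83865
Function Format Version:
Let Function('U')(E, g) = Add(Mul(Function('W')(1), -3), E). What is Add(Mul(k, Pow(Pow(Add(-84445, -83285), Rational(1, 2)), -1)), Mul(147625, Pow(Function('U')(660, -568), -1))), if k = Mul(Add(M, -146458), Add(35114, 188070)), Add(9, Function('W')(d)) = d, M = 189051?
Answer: Add(Rational(147625, 684), Mul(Rational(-4753038056, 83865), I, Pow(167730, Rational(1, 2)))) ≈ Add(215.83, Mul(-2.3211e+7, I))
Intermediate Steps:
Function('W')(d) = Add(-9, d)
Function('U')(E, g) = Add(24, E) (Function('U')(E, g) = Add(Mul(Add(-9, 1), -3), E) = Add(Mul(-8, -3), E) = Add(24, E))
k = 9506076112 (k = Mul(Add(189051, -146458), Add(35114, 188070)) = Mul(42593, 223184) = 9506076112)
Add(Mul(k, Pow(Pow(Add(-84445, -83285), Rational(1, 2)), -1)), Mul(147625, Pow(Function('U')(660, -568), -1))) = Add(Mul(9506076112, Pow(Pow(Add(-84445, -83285), Rational(1, 2)), -1)), Mul(147625, Pow(Add(24, 660), -1))) = Add(Mul(9506076112, Pow(Pow(-167730, Rational(1, 2)), -1)), Mul(147625, Pow(684, -1))) = Add(Mul(9506076112, Pow(Mul(I, Pow(167730, Rational(1, 2))), -1)), Mul(147625, Rational(1, 684))) = Add(Mul(9506076112, Mul(Rational(-1, 167730), I, Pow(167730, Rational(1, 2)))), Rational(147625, 684)) = Add(Mul(Rational(-4753038056, 83865), I, Pow(167730, Rational(1, 2))), Rational(147625, 684)) = Add(Rational(147625, 684), Mul(Rational(-4753038056, 83865), I, Pow(167730, Rational(1, 2))))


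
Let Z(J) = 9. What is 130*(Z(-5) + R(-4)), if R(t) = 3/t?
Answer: 2145/2 ≈ 1072.5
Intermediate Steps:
130*(Z(-5) + R(-4)) = 130*(9 + 3/(-4)) = 130*(9 + 3*(-¼)) = 130*(9 - ¾) = 130*(33/4) = 2145/2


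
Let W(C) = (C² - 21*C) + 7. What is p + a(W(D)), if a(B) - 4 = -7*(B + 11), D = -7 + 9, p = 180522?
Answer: 180666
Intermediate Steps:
D = 2
W(C) = 7 + C² - 21*C
a(B) = -73 - 7*B (a(B) = 4 - 7*(B + 11) = 4 - 7*(11 + B) = 4 + (-77 - 7*B) = -73 - 7*B)
p + a(W(D)) = 180522 + (-73 - 7*(7 + 2² - 21*2)) = 180522 + (-73 - 7*(7 + 4 - 42)) = 180522 + (-73 - 7*(-31)) = 180522 + (-73 + 217) = 180522 + 144 = 180666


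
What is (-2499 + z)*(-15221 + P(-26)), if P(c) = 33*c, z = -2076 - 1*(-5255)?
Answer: -10933720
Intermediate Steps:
z = 3179 (z = -2076 + 5255 = 3179)
(-2499 + z)*(-15221 + P(-26)) = (-2499 + 3179)*(-15221 + 33*(-26)) = 680*(-15221 - 858) = 680*(-16079) = -10933720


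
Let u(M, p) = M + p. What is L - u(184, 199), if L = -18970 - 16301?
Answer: -35654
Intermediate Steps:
L = -35271
L - u(184, 199) = -35271 - (184 + 199) = -35271 - 1*383 = -35271 - 383 = -35654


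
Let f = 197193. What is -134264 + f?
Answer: 62929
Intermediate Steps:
-134264 + f = -134264 + 197193 = 62929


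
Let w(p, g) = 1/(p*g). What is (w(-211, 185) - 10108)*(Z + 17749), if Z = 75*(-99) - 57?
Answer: -4051006873527/39035 ≈ -1.0378e+8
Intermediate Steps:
Z = -7482 (Z = -7425 - 57 = -7482)
w(p, g) = 1/(g*p)
(w(-211, 185) - 10108)*(Z + 17749) = (1/(185*(-211)) - 10108)*(-7482 + 17749) = ((1/185)*(-1/211) - 10108)*10267 = (-1/39035 - 10108)*10267 = -394565781/39035*10267 = -4051006873527/39035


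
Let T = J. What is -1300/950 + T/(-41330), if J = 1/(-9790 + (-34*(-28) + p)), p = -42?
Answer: -9542270381/6973197600 ≈ -1.3684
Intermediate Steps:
J = -1/8880 (J = 1/(-9790 + (-34*(-28) - 42)) = 1/(-9790 + (952 - 42)) = 1/(-9790 + 910) = 1/(-8880) = -1/8880 ≈ -0.00011261)
T = -1/8880 ≈ -0.00011261
-1300/950 + T/(-41330) = -1300/950 - 1/8880/(-41330) = -1300*1/950 - 1/8880*(-1/41330) = -26/19 + 1/367010400 = -9542270381/6973197600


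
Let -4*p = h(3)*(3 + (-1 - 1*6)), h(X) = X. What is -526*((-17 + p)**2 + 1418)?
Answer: -848964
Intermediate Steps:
p = 3 (p = -3*(3 + (-1 - 1*6))/4 = -3*(3 + (-1 - 6))/4 = -3*(3 - 7)/4 = -3*(-4)/4 = -1/4*(-12) = 3)
-526*((-17 + p)**2 + 1418) = -526*((-17 + 3)**2 + 1418) = -526*((-14)**2 + 1418) = -526*(196 + 1418) = -526*1614 = -848964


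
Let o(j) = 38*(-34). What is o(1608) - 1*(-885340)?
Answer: 884048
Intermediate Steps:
o(j) = -1292
o(1608) - 1*(-885340) = -1292 - 1*(-885340) = -1292 + 885340 = 884048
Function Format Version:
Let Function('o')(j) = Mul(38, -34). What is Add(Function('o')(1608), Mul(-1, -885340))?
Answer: 884048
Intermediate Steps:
Function('o')(j) = -1292
Add(Function('o')(1608), Mul(-1, -885340)) = Add(-1292, Mul(-1, -885340)) = Add(-1292, 885340) = 884048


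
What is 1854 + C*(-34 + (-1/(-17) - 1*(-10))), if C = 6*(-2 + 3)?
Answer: 29076/17 ≈ 1710.4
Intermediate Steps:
C = 6 (C = 6*1 = 6)
1854 + C*(-34 + (-1/(-17) - 1*(-10))) = 1854 + 6*(-34 + (-1/(-17) - 1*(-10))) = 1854 + 6*(-34 + (-1*(-1/17) + 10)) = 1854 + 6*(-34 + (1/17 + 10)) = 1854 + 6*(-34 + 171/17) = 1854 + 6*(-407/17) = 1854 - 2442/17 = 29076/17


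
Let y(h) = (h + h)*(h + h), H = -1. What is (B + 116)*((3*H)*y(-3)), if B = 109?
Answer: -24300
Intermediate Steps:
y(h) = 4*h² (y(h) = (2*h)*(2*h) = 4*h²)
(B + 116)*((3*H)*y(-3)) = (109 + 116)*((3*(-1))*(4*(-3)²)) = 225*(-12*9) = 225*(-3*36) = 225*(-108) = -24300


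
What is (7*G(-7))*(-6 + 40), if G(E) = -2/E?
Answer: 68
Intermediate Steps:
(7*G(-7))*(-6 + 40) = (7*(-2/(-7)))*(-6 + 40) = (7*(-2*(-⅐)))*34 = (7*(2/7))*34 = 2*34 = 68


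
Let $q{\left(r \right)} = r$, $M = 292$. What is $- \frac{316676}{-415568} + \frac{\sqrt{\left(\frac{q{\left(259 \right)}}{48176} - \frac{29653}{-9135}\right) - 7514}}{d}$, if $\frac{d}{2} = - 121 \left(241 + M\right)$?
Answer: $\frac{79169}{103892} - \frac{i \sqrt{10101812644329290255}}{4730429984280} \approx 0.76203 - 0.00067189 i$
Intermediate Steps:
$d = -128986$ ($d = 2 \left(- 121 \left(241 + 292\right)\right) = 2 \left(\left(-121\right) 533\right) = 2 \left(-64493\right) = -128986$)
$- \frac{316676}{-415568} + \frac{\sqrt{\left(\frac{q{\left(259 \right)}}{48176} - \frac{29653}{-9135}\right) - 7514}}{d} = - \frac{316676}{-415568} + \frac{\sqrt{\left(\frac{259}{48176} - \frac{29653}{-9135}\right) - 7514}}{-128986} = \left(-316676\right) \left(- \frac{1}{415568}\right) + \sqrt{\left(259 \cdot \frac{1}{48176} - - \frac{29653}{9135}\right) - 7514} \left(- \frac{1}{128986}\right) = \frac{79169}{103892} + \sqrt{\left(\frac{259}{48176} + \frac{29653}{9135}\right) - 7514} \left(- \frac{1}{128986}\right) = \frac{79169}{103892} + \sqrt{\frac{1430928893}{440087760} - 7514} \left(- \frac{1}{128986}\right) = \frac{79169}{103892} + \sqrt{- \frac{3305388499747}{440087760}} \left(- \frac{1}{128986}\right) = \frac{79169}{103892} + \frac{i \sqrt{10101812644329290255}}{36673980} \left(- \frac{1}{128986}\right) = \frac{79169}{103892} - \frac{i \sqrt{10101812644329290255}}{4730429984280}$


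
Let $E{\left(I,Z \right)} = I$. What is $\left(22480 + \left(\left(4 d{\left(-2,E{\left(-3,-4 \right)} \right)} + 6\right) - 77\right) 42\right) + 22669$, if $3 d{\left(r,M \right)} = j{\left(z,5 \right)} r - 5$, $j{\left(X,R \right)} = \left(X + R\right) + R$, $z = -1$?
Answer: $40879$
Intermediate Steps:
$j{\left(X,R \right)} = X + 2 R$ ($j{\left(X,R \right)} = \left(R + X\right) + R = X + 2 R$)
$d{\left(r,M \right)} = - \frac{5}{3} + 3 r$ ($d{\left(r,M \right)} = \frac{\left(-1 + 2 \cdot 5\right) r - 5}{3} = \frac{\left(-1 + 10\right) r - 5}{3} = \frac{9 r - 5}{3} = \frac{-5 + 9 r}{3} = - \frac{5}{3} + 3 r$)
$\left(22480 + \left(\left(4 d{\left(-2,E{\left(-3,-4 \right)} \right)} + 6\right) - 77\right) 42\right) + 22669 = \left(22480 + \left(\left(4 \left(- \frac{5}{3} + 3 \left(-2\right)\right) + 6\right) - 77\right) 42\right) + 22669 = \left(22480 + \left(\left(4 \left(- \frac{5}{3} - 6\right) + 6\right) - 77\right) 42\right) + 22669 = \left(22480 + \left(\left(4 \left(- \frac{23}{3}\right) + 6\right) - 77\right) 42\right) + 22669 = \left(22480 + \left(\left(- \frac{92}{3} + 6\right) - 77\right) 42\right) + 22669 = \left(22480 + \left(- \frac{74}{3} - 77\right) 42\right) + 22669 = \left(22480 - 4270\right) + 22669 = 18210 + 22669 = 40879$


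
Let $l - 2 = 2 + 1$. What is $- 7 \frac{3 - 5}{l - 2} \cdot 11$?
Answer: $\frac{154}{3} \approx 51.333$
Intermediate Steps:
$l = 5$ ($l = 2 + \left(2 + 1\right) = 2 + 3 = 5$)
$- 7 \frac{3 - 5}{l - 2} \cdot 11 = - 7 \frac{3 - 5}{5 - 2} \cdot 11 = - 7 \frac{3 - 5}{3} \cdot 11 = - 7 \left(3 - 5\right) \frac{1}{3} \cdot 11 = - 7 \left(\left(-2\right) \frac{1}{3}\right) 11 = \left(-7\right) \left(- \frac{2}{3}\right) 11 = \frac{14}{3} \cdot 11 = \frac{154}{3}$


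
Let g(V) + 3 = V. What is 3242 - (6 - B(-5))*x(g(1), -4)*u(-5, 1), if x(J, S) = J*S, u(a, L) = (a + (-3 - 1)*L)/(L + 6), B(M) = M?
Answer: 23486/7 ≈ 3355.1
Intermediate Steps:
u(a, L) = (a - 4*L)/(6 + L)
g(V) = -3 + V
3242 - (6 - B(-5))*x(g(1), -4)*u(-5, 1) = 3242 - (6 - 1*(-5))*((-3 + 1)*(-4))*(-5 - 4*1)/(6 + 1) = 3242 - (6 + 5)*(-2*(-4))*(-5 - 4)/7 = 3242 - 11*8*(⅐)*(-9) = 3242 - 88*(-9)/7 = 3242 - 1*(-792/7) = 3242 + 792/7 = 23486/7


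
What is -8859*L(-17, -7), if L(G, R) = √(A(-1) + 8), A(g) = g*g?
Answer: -26577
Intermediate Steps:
A(g) = g²
L(G, R) = 3 (L(G, R) = √((-1)² + 8) = √(1 + 8) = √9 = 3)
-8859*L(-17, -7) = -8859*3 = -26577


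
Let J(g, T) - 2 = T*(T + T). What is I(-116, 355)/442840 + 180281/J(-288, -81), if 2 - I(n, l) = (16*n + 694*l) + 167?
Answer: 19156117711/1452958040 ≈ 13.184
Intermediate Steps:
J(g, T) = 2 + 2*T**2 (J(g, T) = 2 + T*(T + T) = 2 + T*(2*T) = 2 + 2*T**2)
I(n, l) = -165 - 694*l - 16*n (I(n, l) = 2 - ((16*n + 694*l) + 167) = 2 - (167 + 16*n + 694*l) = 2 + (-167 - 694*l - 16*n) = -165 - 694*l - 16*n)
I(-116, 355)/442840 + 180281/J(-288, -81) = (-165 - 694*355 - 16*(-116))/442840 + 180281/(2 + 2*(-81)**2) = (-165 - 246370 + 1856)*(1/442840) + 180281/(2 + 2*6561) = -244679*1/442840 + 180281/(2 + 13122) = -244679/442840 + 180281/13124 = 19156117711/1452958040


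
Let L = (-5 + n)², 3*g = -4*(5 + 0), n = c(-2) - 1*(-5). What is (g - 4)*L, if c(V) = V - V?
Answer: 0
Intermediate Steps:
c(V) = 0
n = 5 (n = 0 - 1*(-5) = 0 + 5 = 5)
g = -20/3 (g = (-4*(5 + 0))/3 = (-4*5)/3 = (⅓)*(-20) = -20/3 ≈ -6.6667)
L = 0 (L = (-5 + 5)² = 0² = 0)
(g - 4)*L = (-20/3 - 4)*0 = -32/3*0 = 0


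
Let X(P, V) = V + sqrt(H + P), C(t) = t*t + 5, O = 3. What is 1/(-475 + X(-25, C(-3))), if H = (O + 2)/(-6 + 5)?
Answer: -461/212551 - I*sqrt(30)/212551 ≈ -0.0021689 - 2.5769e-5*I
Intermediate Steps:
H = -5 (H = (3 + 2)/(-6 + 5) = 5/(-1) = 5*(-1) = -5)
C(t) = 5 + t**2 (C(t) = t**2 + 5 = 5 + t**2)
X(P, V) = V + sqrt(-5 + P)
1/(-475 + X(-25, C(-3))) = 1/(-475 + ((5 + (-3)**2) + sqrt(-5 - 25))) = 1/(-475 + ((5 + 9) + sqrt(-30))) = 1/(-475 + (14 + I*sqrt(30))) = 1/(-461 + I*sqrt(30))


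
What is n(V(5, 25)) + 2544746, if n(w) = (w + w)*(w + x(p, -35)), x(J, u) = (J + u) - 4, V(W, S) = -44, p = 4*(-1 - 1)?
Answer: 2552754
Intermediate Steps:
p = -8 (p = 4*(-2) = -8)
x(J, u) = -4 + J + u
n(w) = 2*w*(-47 + w) (n(w) = (w + w)*(w + (-4 - 8 - 35)) = (2*w)*(w - 47) = (2*w)*(-47 + w) = 2*w*(-47 + w))
n(V(5, 25)) + 2544746 = 2*(-44)*(-47 - 44) + 2544746 = 2*(-44)*(-91) + 2544746 = 8008 + 2544746 = 2552754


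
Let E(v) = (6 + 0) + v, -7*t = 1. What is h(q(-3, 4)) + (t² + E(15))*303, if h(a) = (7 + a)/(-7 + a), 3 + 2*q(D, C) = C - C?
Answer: 5304991/833 ≈ 6368.5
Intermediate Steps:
t = -⅐ (t = -⅐*1 = -⅐ ≈ -0.14286)
q(D, C) = -3/2 (q(D, C) = -3/2 + (C - C)/2 = -3/2 + (½)*0 = -3/2 + 0 = -3/2)
h(a) = (7 + a)/(-7 + a)
E(v) = 6 + v
h(q(-3, 4)) + (t² + E(15))*303 = (7 - 3/2)/(-7 - 3/2) + ((-⅐)² + (6 + 15))*303 = (11/2)/(-17/2) + (1/49 + 21)*303 = -2/17*11/2 + (1030/49)*303 = -11/17 + 312090/49 = 5304991/833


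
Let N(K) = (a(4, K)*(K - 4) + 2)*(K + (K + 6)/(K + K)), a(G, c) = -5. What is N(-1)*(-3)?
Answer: 567/2 ≈ 283.50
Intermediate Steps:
N(K) = (22 - 5*K)*(K + (6 + K)/(2*K)) (N(K) = (-5*(K - 4) + 2)*(K + (K + 6)/(K + K)) = (-5*(-4 + K) + 2)*(K + (6 + K)/((2*K))) = ((20 - 5*K) + 2)*(K + (6 + K)*(1/(2*K))) = (22 - 5*K)*(K + (6 + K)/(2*K)))
N(-1)*(-3) = (-4 - 5*(-1)² + 66/(-1) + (39/2)*(-1))*(-3) = (-4 - 5*1 + 66*(-1) - 39/2)*(-3) = (-4 - 5 - 66 - 39/2)*(-3) = -189/2*(-3) = 567/2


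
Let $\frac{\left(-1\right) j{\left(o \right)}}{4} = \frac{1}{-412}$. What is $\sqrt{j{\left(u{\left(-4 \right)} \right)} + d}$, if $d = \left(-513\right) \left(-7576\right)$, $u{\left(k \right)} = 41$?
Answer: $\frac{\sqrt{41231751295}}{103} \approx 1971.4$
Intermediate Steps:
$j{\left(o \right)} = \frac{1}{103}$ ($j{\left(o \right)} = - \frac{4}{-412} = \left(-4\right) \left(- \frac{1}{412}\right) = \frac{1}{103}$)
$d = 3886488$
$\sqrt{j{\left(u{\left(-4 \right)} \right)} + d} = \sqrt{\frac{1}{103} + 3886488} = \sqrt{\frac{400308265}{103}} = \frac{\sqrt{41231751295}}{103}$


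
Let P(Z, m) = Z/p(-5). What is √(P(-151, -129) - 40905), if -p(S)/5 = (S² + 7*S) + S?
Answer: 13*I*√54462/15 ≈ 202.25*I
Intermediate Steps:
p(S) = -40*S - 5*S² (p(S) = -5*((S² + 7*S) + S) = -5*(S² + 8*S) = -40*S - 5*S²)
P(Z, m) = Z/75 (P(Z, m) = Z/((-5*(-5)*(8 - 5))) = Z/((-5*(-5)*3)) = Z/75)
√(P(-151, -129) - 40905) = √((1/75)*(-151) - 40905) = √(-151/75 - 40905) = √(-3068026/75) = 13*I*√54462/15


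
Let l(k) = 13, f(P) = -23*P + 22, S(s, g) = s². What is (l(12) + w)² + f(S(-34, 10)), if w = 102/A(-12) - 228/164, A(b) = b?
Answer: -178564759/6724 ≈ -26556.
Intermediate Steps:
f(P) = 22 - 23*P
w = -811/82 (w = 102/(-12) - 228/164 = 102*(-1/12) - 228*1/164 = -17/2 - 57/41 = -811/82 ≈ -9.8902)
(l(12) + w)² + f(S(-34, 10)) = (13 - 811/82)² + (22 - 23*(-34)²) = (255/82)² + (22 - 23*1156) = 65025/6724 + (22 - 26588) = 65025/6724 - 26566 = -178564759/6724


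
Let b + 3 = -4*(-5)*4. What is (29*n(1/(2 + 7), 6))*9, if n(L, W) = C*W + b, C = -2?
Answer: 16965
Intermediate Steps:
b = 77 (b = -3 - 4*(-5)*4 = -3 + 20*4 = -3 + 80 = 77)
n(L, W) = 77 - 2*W (n(L, W) = -2*W + 77 = 77 - 2*W)
(29*n(1/(2 + 7), 6))*9 = (29*(77 - 2*6))*9 = (29*(77 - 12))*9 = (29*65)*9 = 1885*9 = 16965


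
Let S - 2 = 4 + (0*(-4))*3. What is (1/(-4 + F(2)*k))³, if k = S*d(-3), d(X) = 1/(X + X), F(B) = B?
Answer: -1/216 ≈ -0.0046296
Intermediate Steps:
d(X) = 1/(2*X)
S = 6 (S = 2 + (4 + (0*(-4))*3) = 2 + (4 + 0*3) = 2 + (4 + 0) = 2 + 4 = 6)
k = -1 (k = 6*((½)/(-3)) = 6*((½)*(-⅓)) = 6*(-⅙) = -1)
(1/(-4 + F(2)*k))³ = (1/(-4 + 2*(-1)))³ = (1/(-4 - 2))³ = (1/(-6))³ = (-⅙)³ = -1/216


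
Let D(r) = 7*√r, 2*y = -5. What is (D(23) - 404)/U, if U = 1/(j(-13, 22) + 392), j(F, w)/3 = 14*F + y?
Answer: 65246 - 2261*√23/2 ≈ 59824.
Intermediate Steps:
y = -5/2 (y = (½)*(-5) = -5/2 ≈ -2.5000)
j(F, w) = -15/2 + 42*F (j(F, w) = 3*(14*F - 5/2) = 3*(-5/2 + 14*F) = -15/2 + 42*F)
U = -2/323 (U = 1/((-15/2 + 42*(-13)) + 392) = 1/((-15/2 - 546) + 392) = 1/(-1107/2 + 392) = 1/(-323/2) = -2/323 ≈ -0.0061920)
(D(23) - 404)/U = (7*√23 - 404)/(-2/323) = -323*(-404 + 7*√23)/2 = 65246 - 2261*√23/2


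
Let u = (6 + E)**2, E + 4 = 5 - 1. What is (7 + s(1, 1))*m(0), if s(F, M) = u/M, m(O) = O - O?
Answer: 0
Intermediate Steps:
E = 0 (E = -4 + (5 - 1) = -4 + 4 = 0)
m(O) = 0
u = 36 (u = (6 + 0)**2 = 6**2 = 36)
s(F, M) = 36/M
(7 + s(1, 1))*m(0) = (7 + 36/1)*0 = (7 + 36*1)*0 = (7 + 36)*0 = 43*0 = 0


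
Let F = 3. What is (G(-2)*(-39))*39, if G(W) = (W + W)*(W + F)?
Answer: 6084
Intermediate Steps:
G(W) = 2*W*(3 + W) (G(W) = (W + W)*(W + 3) = (2*W)*(3 + W) = 2*W*(3 + W))
(G(-2)*(-39))*39 = ((2*(-2)*(3 - 2))*(-39))*39 = ((2*(-2)*1)*(-39))*39 = -4*(-39)*39 = 156*39 = 6084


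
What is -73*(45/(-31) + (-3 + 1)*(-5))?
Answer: -19345/31 ≈ -624.03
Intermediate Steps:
-73*(45/(-31) + (-3 + 1)*(-5)) = -73*(45*(-1/31) - 2*(-5)) = -73*(-45/31 + 10) = -73*265/31 = -1*19345/31 = -19345/31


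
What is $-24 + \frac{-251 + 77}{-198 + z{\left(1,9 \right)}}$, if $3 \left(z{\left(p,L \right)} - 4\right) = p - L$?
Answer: $- \frac{6819}{295} \approx -23.115$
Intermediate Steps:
$z{\left(p,L \right)} = 4 - \frac{L}{3} + \frac{p}{3}$ ($z{\left(p,L \right)} = 4 + \frac{p - L}{3} = 4 - \left(- \frac{p}{3} + \frac{L}{3}\right) = 4 - \frac{L}{3} + \frac{p}{3}$)
$-24 + \frac{-251 + 77}{-198 + z{\left(1,9 \right)}} = -24 + \frac{-251 + 77}{-198 + \left(4 - 3 + \frac{1}{3} \cdot 1\right)} = -24 - \frac{174}{-198 + \left(4 - 3 + \frac{1}{3}\right)} = -24 - \frac{174}{-198 + \frac{4}{3}} = -24 - \frac{174}{- \frac{590}{3}} = -24 - - \frac{261}{295} = -24 + \frac{261}{295} = - \frac{6819}{295}$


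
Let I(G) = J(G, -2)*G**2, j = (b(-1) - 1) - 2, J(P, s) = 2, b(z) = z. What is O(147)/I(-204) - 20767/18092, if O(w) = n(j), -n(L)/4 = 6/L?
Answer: -72015433/62743056 ≈ -1.1478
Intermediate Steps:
j = -4 (j = (-1 - 1) - 2 = -2 - 2 = -4)
n(L) = -24/L
O(w) = 6 (O(w) = -24/(-4) = -24*(-1/4) = 6)
I(G) = 2*G**2
O(147)/I(-204) - 20767/18092 = 6/((2*(-204)**2)) - 20767/18092 = 6/((2*41616)) - 20767*1/18092 = 6/83232 - 20767/18092 = 6*(1/83232) - 20767/18092 = 1/13872 - 20767/18092 = -72015433/62743056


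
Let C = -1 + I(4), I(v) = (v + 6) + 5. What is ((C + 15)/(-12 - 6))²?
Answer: 841/324 ≈ 2.5957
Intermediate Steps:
I(v) = 11 + v (I(v) = (6 + v) + 5 = 11 + v)
C = 14 (C = -1 + (11 + 4) = -1 + 15 = 14)
((C + 15)/(-12 - 6))² = ((14 + 15)/(-12 - 6))² = (29/(-18))² = (-1/18*29)² = (-29/18)² = 841/324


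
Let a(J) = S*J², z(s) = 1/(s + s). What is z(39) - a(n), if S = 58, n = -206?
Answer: -191980463/78 ≈ -2.4613e+6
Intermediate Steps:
z(s) = 1/(2*s)
a(J) = 58*J²
z(39) - a(n) = (½)/39 - 58*(-206)² = (½)*(1/39) - 58*42436 = 1/78 - 1*2461288 = 1/78 - 2461288 = -191980463/78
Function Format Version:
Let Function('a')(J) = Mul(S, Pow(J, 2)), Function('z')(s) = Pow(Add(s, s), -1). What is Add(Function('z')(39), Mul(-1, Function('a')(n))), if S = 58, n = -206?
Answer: Rational(-191980463, 78) ≈ -2.4613e+6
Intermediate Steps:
Function('z')(s) = Mul(Rational(1, 2), Pow(s, -1)) (Function('z')(s) = Pow(Mul(2, s), -1) = Mul(Rational(1, 2), Pow(s, -1)))
Function('a')(J) = Mul(58, Pow(J, 2))
Add(Function('z')(39), Mul(-1, Function('a')(n))) = Add(Mul(Rational(1, 2), Pow(39, -1)), Mul(-1, Mul(58, Pow(-206, 2)))) = Add(Mul(Rational(1, 2), Rational(1, 39)), Mul(-1, Mul(58, 42436))) = Add(Rational(1, 78), Mul(-1, 2461288)) = Add(Rational(1, 78), -2461288) = Rational(-191980463, 78)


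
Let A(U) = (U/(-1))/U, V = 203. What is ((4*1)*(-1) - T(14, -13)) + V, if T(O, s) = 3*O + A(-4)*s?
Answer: 144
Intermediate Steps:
A(U) = -1 (A(U) = (U*(-1))/U = (-U)/U = -1)
T(O, s) = -s + 3*O (T(O, s) = 3*O - s = -s + 3*O)
((4*1)*(-1) - T(14, -13)) + V = ((4*1)*(-1) - (-1*(-13) + 3*14)) + 203 = (4*(-1) - (13 + 42)) + 203 = (-4 - 1*55) + 203 = (-4 - 55) + 203 = -59 + 203 = 144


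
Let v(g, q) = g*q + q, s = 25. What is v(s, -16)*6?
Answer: -2496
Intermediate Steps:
v(g, q) = q + g*q
v(s, -16)*6 = -16*(1 + 25)*6 = -16*26*6 = -416*6 = -2496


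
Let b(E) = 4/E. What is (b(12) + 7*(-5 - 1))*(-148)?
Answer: 18500/3 ≈ 6166.7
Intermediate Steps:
(b(12) + 7*(-5 - 1))*(-148) = (4/12 + 7*(-5 - 1))*(-148) = (4*(1/12) + 7*(-6))*(-148) = (⅓ - 42)*(-148) = -125/3*(-148) = 18500/3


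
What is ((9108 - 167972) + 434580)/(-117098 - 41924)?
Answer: -137858/79511 ≈ -1.7338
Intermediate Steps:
((9108 - 167972) + 434580)/(-117098 - 41924) = (-158864 + 434580)/(-159022) = 275716*(-1/159022) = -137858/79511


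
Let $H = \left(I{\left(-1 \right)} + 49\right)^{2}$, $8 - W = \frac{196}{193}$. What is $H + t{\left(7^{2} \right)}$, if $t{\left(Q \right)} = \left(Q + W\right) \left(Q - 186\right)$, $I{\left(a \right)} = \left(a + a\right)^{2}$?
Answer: $- \frac{938148}{193} \approx -4860.9$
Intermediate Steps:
$I{\left(a \right)} = 4 a^{2}$ ($I{\left(a \right)} = \left(2 a\right)^{2} = 4 a^{2}$)
$W = \frac{1348}{193}$ ($W = 8 - \frac{196}{193} = \frac{1348}{193} \approx 6.9845$)
$H = 2809$ ($H = \left(4 \left(-1\right)^{2} + 49\right)^{2} = \left(4 \cdot 1 + 49\right)^{2} = \left(4 + 49\right)^{2} = 53^{2} = 2809$)
$t{\left(Q \right)} = \left(-186 + Q\right) \left(\frac{1348}{193} + Q\right)$ ($t{\left(Q \right)} = \left(Q + \frac{1348}{193}\right) \left(Q - 186\right) = \left(\frac{1348}{193} + Q\right) \left(-186 + Q\right) = \left(-186 + Q\right) \left(\frac{1348}{193} + Q\right)$)
$H + t{\left(7^{2} \right)} = 2809 - \left(\frac{250728}{193} - 2401 + \frac{1692950}{193}\right) = 2809 - \left(\frac{1943678}{193} - 2401\right) = 2809 - \frac{1480285}{193} = - \frac{938148}{193}$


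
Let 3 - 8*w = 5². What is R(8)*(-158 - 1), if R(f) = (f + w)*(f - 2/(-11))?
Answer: -150255/22 ≈ -6829.8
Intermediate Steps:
w = -11/4 (w = 3/8 - ⅛*5² = 3/8 - ⅛*25 = 3/8 - 25/8 = -11/4 ≈ -2.7500)
R(f) = (-11/4 + f)*(2/11 + f) (R(f) = (f - 11/4)*(f - 2/(-11)) = (-11/4 + f)*(f - 2*(-1/11)) = (-11/4 + f)*(f + 2/11) = (-11/4 + f)*(2/11 + f))
R(8)*(-158 - 1) = (-½ + 8² - 113/44*8)*(-158 - 1) = (-½ + 64 - 226/11)*(-159) = (945/22)*(-159) = -150255/22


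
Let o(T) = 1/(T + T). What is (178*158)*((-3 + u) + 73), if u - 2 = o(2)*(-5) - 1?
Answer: 1961649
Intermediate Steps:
o(T) = 1/(2*T)
u = -¼ (u = 2 + (((½)/2)*(-5) - 1) = 2 + (((½)*(½))*(-5) - 1) = 2 + ((¼)*(-5) - 1) = 2 + (-5/4 - 1) = 2 - 9/4 = -¼ ≈ -0.25000)
(178*158)*((-3 + u) + 73) = (178*158)*((-3 - ¼) + 73) = 28124*(-13/4 + 73) = 28124*(279/4) = 1961649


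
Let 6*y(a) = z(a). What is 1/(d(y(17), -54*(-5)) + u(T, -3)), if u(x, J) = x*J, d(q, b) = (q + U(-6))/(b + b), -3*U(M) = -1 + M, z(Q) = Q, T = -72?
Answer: 3240/699871 ≈ 0.0046294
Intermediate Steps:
y(a) = a/6
U(M) = ⅓ - M/3 (U(M) = -(-1 + M)/3 = ⅓ - M/3)
d(q, b) = (7/3 + q)/(2*b) (d(q, b) = (q + (⅓ - ⅓*(-6)))/(b + b) = (q + (⅓ + 2))/((2*b)) = (q + 7/3)*(1/(2*b)) = (7/3 + q)*(1/(2*b)) = (7/3 + q)/(2*b))
u(x, J) = J*x
1/(d(y(17), -54*(-5)) + u(T, -3)) = 1/((7 + 3*((⅙)*17))/(6*((-54*(-5)))) - 3*(-72)) = 1/((⅙)*(7 + 3*(17/6))/270 + 216) = 1/((⅙)*(1/270)*(7 + 17/2) + 216) = 1/((⅙)*(1/270)*(31/2) + 216) = 1/(31/3240 + 216) = 1/(699871/3240) = 3240/699871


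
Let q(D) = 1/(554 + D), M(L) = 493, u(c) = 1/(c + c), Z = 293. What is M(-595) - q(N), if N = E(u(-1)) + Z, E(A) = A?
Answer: 834647/1693 ≈ 493.00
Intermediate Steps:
u(c) = 1/(2*c)
N = 585/2 (N = (½)/(-1) + 293 = (½)*(-1) + 293 = -½ + 293 = 585/2 ≈ 292.50)
M(-595) - q(N) = 493 - 1/(554 + 585/2) = 493 - 1/1693/2 = 493 - 1*2/1693 = 493 - 2/1693 = 834647/1693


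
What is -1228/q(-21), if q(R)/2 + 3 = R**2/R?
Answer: 307/12 ≈ 25.583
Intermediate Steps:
q(R) = -6 + 2*R (q(R) = -6 + 2*(R**2/R) = -6 + 2*R)
-1228/q(-21) = -1228/(-6 + 2*(-21)) = -1228/(-6 - 42) = -1228/(-48) = -1228*(-1/48) = 307/12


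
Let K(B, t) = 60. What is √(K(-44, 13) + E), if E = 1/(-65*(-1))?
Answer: √253565/65 ≈ 7.7470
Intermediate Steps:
E = 1/65 ≈ 0.015385
√(K(-44, 13) + E) = √(60 + 1/65) = √(3901/65) = √253565/65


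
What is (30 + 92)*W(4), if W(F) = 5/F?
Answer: 305/2 ≈ 152.50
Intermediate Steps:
(30 + 92)*W(4) = (30 + 92)*(5/4) = 122*(5*(1/4)) = 122*(5/4) = 305/2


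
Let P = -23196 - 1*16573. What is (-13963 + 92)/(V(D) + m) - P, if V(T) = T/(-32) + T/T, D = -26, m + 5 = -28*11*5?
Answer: 982158315/24691 ≈ 39778.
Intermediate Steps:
m = -1545 (m = -5 - 28*11*5 = -5 - 308*5 = -5 - 1540 = -1545)
V(T) = 1 - T/32 (V(T) = T*(-1/32) + 1 = -T/32 + 1 = 1 - T/32)
P = -39769 (P = -23196 - 16573 = -39769)
(-13963 + 92)/(V(D) + m) - P = (-13963 + 92)/((1 - 1/32*(-26)) - 1545) - 1*(-39769) = -13871/((1 + 13/16) - 1545) + 39769 = -13871/(29/16 - 1545) + 39769 = -13871/(-24691/16) + 39769 = -13871*(-16/24691) + 39769 = 221936/24691 + 39769 = 982158315/24691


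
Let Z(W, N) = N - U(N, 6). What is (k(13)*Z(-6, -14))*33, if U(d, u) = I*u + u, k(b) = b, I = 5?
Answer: -21450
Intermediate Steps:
U(d, u) = 6*u (U(d, u) = 5*u + u = 6*u)
Z(W, N) = -36 + N (Z(W, N) = N - 6*6 = N - 1*36 = N - 36 = -36 + N)
(k(13)*Z(-6, -14))*33 = (13*(-36 - 14))*33 = (13*(-50))*33 = -650*33 = -21450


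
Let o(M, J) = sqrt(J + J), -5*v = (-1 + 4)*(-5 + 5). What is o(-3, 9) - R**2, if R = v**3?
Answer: 3*sqrt(2) ≈ 4.2426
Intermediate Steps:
v = 0 (v = -(-1 + 4)*(-5 + 5)/5 = -3*0/5 = -1/5*0 = 0)
R = 0 (R = 0**3 = 0)
o(M, J) = sqrt(2)*sqrt(J) (o(M, J) = sqrt(2*J) = sqrt(2)*sqrt(J))
o(-3, 9) - R**2 = sqrt(2)*sqrt(9) - 1*0**2 = sqrt(2)*3 - 1*0 = 3*sqrt(2) + 0 = 3*sqrt(2)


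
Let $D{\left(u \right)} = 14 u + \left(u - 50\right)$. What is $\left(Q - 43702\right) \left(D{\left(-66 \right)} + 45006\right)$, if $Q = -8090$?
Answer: $-2277087072$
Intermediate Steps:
$D{\left(u \right)} = -50 + 15 u$ ($D{\left(u \right)} = 14 u + \left(-50 + u\right) = -50 + 15 u$)
$\left(Q - 43702\right) \left(D{\left(-66 \right)} + 45006\right) = \left(-8090 - 43702\right) \left(\left(-50 + 15 \left(-66\right)\right) + 45006\right) = - 51792 \left(\left(-50 - 990\right) + 45006\right) = - 51792 \left(-1040 + 45006\right) = \left(-51792\right) 43966 = -2277087072$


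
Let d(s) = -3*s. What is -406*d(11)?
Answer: 13398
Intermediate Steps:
-406*d(11) = -(-1218)*11 = -406*(-33) = 13398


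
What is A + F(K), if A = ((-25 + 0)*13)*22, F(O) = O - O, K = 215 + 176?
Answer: -7150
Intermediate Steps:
K = 391
F(O) = 0
A = -7150 (A = -25*13*22 = -325*22 = -7150)
A + F(K) = -7150 + 0 = -7150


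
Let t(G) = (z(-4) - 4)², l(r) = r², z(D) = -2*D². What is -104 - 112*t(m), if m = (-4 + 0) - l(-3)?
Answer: -145256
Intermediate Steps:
m = -13 (m = (-4 + 0) - 1*(-3)² = -4 - 1*9 = -4 - 9 = -13)
t(G) = 1296 (t(G) = (-2*(-4)² - 4)² = (-2*16 - 4)² = (-32 - 4)² = (-36)² = 1296)
-104 - 112*t(m) = -104 - 112*1296 = -104 - 145152 = -145256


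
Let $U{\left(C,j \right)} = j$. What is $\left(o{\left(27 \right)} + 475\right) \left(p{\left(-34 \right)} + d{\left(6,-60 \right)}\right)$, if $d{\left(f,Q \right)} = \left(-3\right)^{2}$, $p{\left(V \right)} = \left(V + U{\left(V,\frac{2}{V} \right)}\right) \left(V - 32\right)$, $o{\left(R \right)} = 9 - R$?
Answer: $\frac{17533719}{17} \approx 1.0314 \cdot 10^{6}$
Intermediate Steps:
$p{\left(V \right)} = \left(-32 + V\right) \left(V + \frac{2}{V}\right)$ ($p{\left(V \right)} = \left(V + \frac{2}{V}\right) \left(V - 32\right) = \left(V + \frac{2}{V}\right) \left(-32 + V\right) = \left(-32 + V\right) \left(V + \frac{2}{V}\right)$)
$d{\left(f,Q \right)} = 9$
$\left(o{\left(27 \right)} + 475\right) \left(p{\left(-34 \right)} + d{\left(6,-60 \right)}\right) = \left(\left(9 - 27\right) + 475\right) \left(\left(2 + \left(-34\right)^{2} - \frac{64}{-34} - -1088\right) + 9\right) = \left(\left(9 - 27\right) + 475\right) \left(\left(2 + 1156 - - \frac{32}{17} + 1088\right) + 9\right) = \left(-18 + 475\right) \left(\left(2 + 1156 + \frac{32}{17} + 1088\right) + 9\right) = 457 \left(\frac{38214}{17} + 9\right) = 457 \cdot \frac{38367}{17} = \frac{17533719}{17}$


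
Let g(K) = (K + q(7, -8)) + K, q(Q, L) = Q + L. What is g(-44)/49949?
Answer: -89/49949 ≈ -0.0017818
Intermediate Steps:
q(Q, L) = L + Q
g(K) = -1 + 2*K (g(K) = (K + (-8 + 7)) + K = (K - 1) + K = (-1 + K) + K = -1 + 2*K)
g(-44)/49949 = (-1 + 2*(-44))/49949 = (-1 - 88)*(1/49949) = -89*1/49949 = -89/49949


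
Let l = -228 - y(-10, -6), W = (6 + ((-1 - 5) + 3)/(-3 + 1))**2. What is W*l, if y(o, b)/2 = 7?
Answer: -27225/2 ≈ -13613.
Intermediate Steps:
y(o, b) = 14 (y(o, b) = 2*7 = 14)
W = 225/4 (W = (6 + (-6 + 3)/(-2))**2 = (6 - 3*(-1/2))**2 = (6 + 3/2)**2 = (15/2)**2 = 225/4 ≈ 56.250)
l = -242 (l = -228 - 1*14 = -228 - 14 = -242)
W*l = (225/4)*(-242) = -27225/2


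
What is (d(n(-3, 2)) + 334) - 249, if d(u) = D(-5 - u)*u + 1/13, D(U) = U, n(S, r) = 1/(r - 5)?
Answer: 10136/117 ≈ 86.632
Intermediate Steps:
n(S, r) = 1/(-5 + r)
d(u) = 1/13 + u*(-5 - u) (d(u) = (-5 - u)*u + 1/13 = u*(-5 - u) + 1/13 = 1/13 + u*(-5 - u))
(d(n(-3, 2)) + 334) - 249 = ((1/13 - (5 + 1/(-5 + 2))/(-5 + 2)) + 334) - 249 = ((1/13 - 1*(5 + 1/(-3))/(-3)) + 334) - 249 = ((1/13 - 1*(-⅓)*(5 - ⅓)) + 334) - 249 = ((1/13 - 1*(-⅓)*14/3) + 334) - 249 = ((1/13 + 14/9) + 334) - 249 = (191/117 + 334) - 249 = 39269/117 - 249 = 10136/117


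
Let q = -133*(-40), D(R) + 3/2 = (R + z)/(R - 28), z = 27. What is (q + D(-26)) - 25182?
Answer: -536315/27 ≈ -19864.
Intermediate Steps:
D(R) = -3/2 + (27 + R)/(-28 + R) (D(R) = -3/2 + (R + 27)/(R - 28) = -3/2 + (27 + R)/(-28 + R))
q = 5320
(q + D(-26)) - 25182 = (5320 + (138 - 1*(-26))/(2*(-28 - 26))) - 25182 = (5320 + (1/2)*(138 + 26)/(-54)) - 25182 = (5320 + (1/2)*(-1/54)*164) - 25182 = (5320 - 41/27) - 25182 = 143599/27 - 25182 = -536315/27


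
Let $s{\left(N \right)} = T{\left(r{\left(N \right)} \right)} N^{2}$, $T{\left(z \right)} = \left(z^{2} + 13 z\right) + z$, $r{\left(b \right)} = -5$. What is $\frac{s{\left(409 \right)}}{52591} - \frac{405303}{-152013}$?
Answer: $- \frac{374328203104}{2664838561} \approx -140.47$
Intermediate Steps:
$T{\left(z \right)} = z^{2} + 14 z$
$s{\left(N \right)} = - 45 N^{2}$ ($s{\left(N \right)} = - 5 \left(14 - 5\right) N^{2} = \left(-5\right) 9 N^{2} = - 45 N^{2}$)
$\frac{s{\left(409 \right)}}{52591} - \frac{405303}{-152013} = \frac{\left(-45\right) 409^{2}}{52591} - \frac{405303}{-152013} = \left(-45\right) 167281 \cdot \frac{1}{52591} - - \frac{135101}{50671} = \left(-7527645\right) \frac{1}{52591} + \frac{135101}{50671} = - \frac{7527645}{52591} + \frac{135101}{50671} = - \frac{374328203104}{2664838561}$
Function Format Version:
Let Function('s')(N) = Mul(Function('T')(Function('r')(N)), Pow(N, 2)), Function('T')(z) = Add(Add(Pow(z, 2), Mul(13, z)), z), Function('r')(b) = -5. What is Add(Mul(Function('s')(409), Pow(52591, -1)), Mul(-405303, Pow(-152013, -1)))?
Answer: Rational(-374328203104, 2664838561) ≈ -140.47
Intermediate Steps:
Function('T')(z) = Add(Pow(z, 2), Mul(14, z))
Function('s')(N) = Mul(-45, Pow(N, 2)) (Function('s')(N) = Mul(Mul(-5, Add(14, -5)), Pow(N, 2)) = Mul(Mul(-5, 9), Pow(N, 2)) = Mul(-45, Pow(N, 2)))
Add(Mul(Function('s')(409), Pow(52591, -1)), Mul(-405303, Pow(-152013, -1))) = Add(Mul(Mul(-45, Pow(409, 2)), Pow(52591, -1)), Mul(-405303, Pow(-152013, -1))) = Add(Mul(Mul(-45, 167281), Rational(1, 52591)), Mul(-405303, Rational(-1, 152013))) = Add(Mul(-7527645, Rational(1, 52591)), Rational(135101, 50671)) = Add(Rational(-7527645, 52591), Rational(135101, 50671)) = Rational(-374328203104, 2664838561)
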